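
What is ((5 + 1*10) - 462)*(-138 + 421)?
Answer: -126501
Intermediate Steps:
((5 + 1*10) - 462)*(-138 + 421) = ((5 + 10) - 462)*283 = (15 - 462)*283 = -447*283 = -126501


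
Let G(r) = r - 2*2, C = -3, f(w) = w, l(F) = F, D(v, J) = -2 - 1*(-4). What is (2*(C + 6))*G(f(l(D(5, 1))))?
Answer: -12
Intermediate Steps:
D(v, J) = 2 (D(v, J) = -2 + 4 = 2)
G(r) = -4 + r (G(r) = r - 4 = -4 + r)
(2*(C + 6))*G(f(l(D(5, 1)))) = (2*(-3 + 6))*(-4 + 2) = (2*3)*(-2) = 6*(-2) = -12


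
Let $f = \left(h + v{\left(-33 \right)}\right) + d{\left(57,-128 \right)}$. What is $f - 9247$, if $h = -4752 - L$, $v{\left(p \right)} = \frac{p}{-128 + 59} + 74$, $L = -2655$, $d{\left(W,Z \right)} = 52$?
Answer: $- \frac{258003}{23} \approx -11218.0$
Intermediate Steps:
$v{\left(p \right)} = 74 - \frac{p}{69}$ ($v{\left(p \right)} = \frac{p}{-69} + 74 = - \frac{p}{69} + 74 = 74 - \frac{p}{69}$)
$h = -2097$ ($h = -4752 - -2655 = -4752 + 2655 = -2097$)
$f = - \frac{45322}{23}$ ($f = \left(-2097 + \left(74 - - \frac{11}{23}\right)\right) + 52 = \left(-2097 + \left(74 + \frac{11}{23}\right)\right) + 52 = \left(-2097 + \frac{1713}{23}\right) + 52 = - \frac{46518}{23} + 52 = - \frac{45322}{23} \approx -1970.5$)
$f - 9247 = - \frac{45322}{23} - 9247 = - \frac{258003}{23}$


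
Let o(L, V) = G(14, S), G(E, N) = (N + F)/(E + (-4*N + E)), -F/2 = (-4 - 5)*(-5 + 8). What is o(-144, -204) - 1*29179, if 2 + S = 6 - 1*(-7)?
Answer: -466929/16 ≈ -29183.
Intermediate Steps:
S = 11 (S = -2 + (6 - 1*(-7)) = -2 + (6 + 7) = -2 + 13 = 11)
F = 54 (F = -2*(-4 - 5)*(-5 + 8) = -(-18)*3 = -2*(-27) = 54)
G(E, N) = (54 + N)/(-4*N + 2*E) (G(E, N) = (N + 54)/(E + (-4*N + E)) = (54 + N)/(E + (E - 4*N)) = (54 + N)/(-4*N + 2*E))
o(L, V) = -65/16 (o(L, V) = (54 + 11)/(2*(14 - 2*11)) = (1/2)*65/(14 - 22) = (1/2)*65/(-8) = (1/2)*(-1/8)*65 = -65/16)
o(-144, -204) - 1*29179 = -65/16 - 1*29179 = -65/16 - 29179 = -466929/16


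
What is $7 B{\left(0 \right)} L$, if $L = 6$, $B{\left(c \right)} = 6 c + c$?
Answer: $0$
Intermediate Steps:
$B{\left(c \right)} = 7 c$
$7 B{\left(0 \right)} L = 7 \cdot 7 \cdot 0 \cdot 6 = 7 \cdot 0 \cdot 6 = 0 \cdot 6 = 0$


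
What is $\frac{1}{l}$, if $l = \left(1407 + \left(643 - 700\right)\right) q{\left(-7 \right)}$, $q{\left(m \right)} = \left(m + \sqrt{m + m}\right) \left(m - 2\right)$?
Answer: $\frac{1}{109350} + \frac{i \sqrt{14}}{765450} \approx 9.1449 \cdot 10^{-6} + 4.8882 \cdot 10^{-6} i$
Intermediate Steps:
$q{\left(m \right)} = \left(-2 + m\right) \left(m + \sqrt{2} \sqrt{m}\right)$ ($q{\left(m \right)} = \left(m + \sqrt{2 m}\right) \left(-2 + m\right) = \left(m + \sqrt{2} \sqrt{m}\right) \left(-2 + m\right) = \left(-2 + m\right) \left(m + \sqrt{2} \sqrt{m}\right)$)
$l = 85050 - 12150 i \sqrt{14}$ ($l = \left(1407 + \left(643 - 700\right)\right) \left(\left(-7\right)^{2} - -14 + \sqrt{2} \left(-7\right)^{\frac{3}{2}} - 2 \sqrt{2} \sqrt{-7}\right) = \left(1407 + \left(643 - 700\right)\right) \left(49 + 14 + \sqrt{2} \left(- 7 i \sqrt{7}\right) - 2 \sqrt{2} i \sqrt{7}\right) = \left(1407 - 57\right) \left(49 + 14 - 7 i \sqrt{14} - 2 i \sqrt{14}\right) = 1350 \left(63 - 9 i \sqrt{14}\right) = 85050 - 12150 i \sqrt{14} \approx 85050.0 - 45461.0 i$)
$\frac{1}{l} = \frac{1}{85050 - 12150 i \sqrt{14}}$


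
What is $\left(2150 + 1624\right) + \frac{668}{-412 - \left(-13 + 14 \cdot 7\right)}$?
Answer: $\frac{1875010}{497} \approx 3772.7$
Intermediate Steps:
$\left(2150 + 1624\right) + \frac{668}{-412 - \left(-13 + 14 \cdot 7\right)} = 3774 + \frac{668}{-412 - \left(-13 + 98\right)} = 3774 + \frac{668}{-412 - 85} = 3774 + \frac{668}{-497} = 3774 + 668 \left(- \frac{1}{497}\right) = 3774 - \frac{668}{497} = \frac{1875010}{497}$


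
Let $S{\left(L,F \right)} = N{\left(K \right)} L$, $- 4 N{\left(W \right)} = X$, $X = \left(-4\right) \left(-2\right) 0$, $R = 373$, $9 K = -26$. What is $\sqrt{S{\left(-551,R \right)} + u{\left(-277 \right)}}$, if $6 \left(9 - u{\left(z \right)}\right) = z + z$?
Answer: $\frac{4 \sqrt{57}}{3} \approx 10.066$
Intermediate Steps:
$K = - \frac{26}{9}$ ($K = \frac{1}{9} \left(-26\right) = - \frac{26}{9} \approx -2.8889$)
$u{\left(z \right)} = 9 - \frac{z}{3}$ ($u{\left(z \right)} = 9 - \frac{z + z}{6} = 9 - \frac{2 z}{6} = 9 - \frac{z}{3}$)
$X = 0$ ($X = 8 \cdot 0 = 0$)
$N{\left(W \right)} = 0$ ($N{\left(W \right)} = \left(- \frac{1}{4}\right) 0 = 0$)
$S{\left(L,F \right)} = 0$ ($S{\left(L,F \right)} = 0 L = 0$)
$\sqrt{S{\left(-551,R \right)} + u{\left(-277 \right)}} = \sqrt{0 + \left(9 - - \frac{277}{3}\right)} = \sqrt{0 + \left(9 + \frac{277}{3}\right)} = \sqrt{0 + \frac{304}{3}} = \sqrt{\frac{304}{3}} = \frac{4 \sqrt{57}}{3}$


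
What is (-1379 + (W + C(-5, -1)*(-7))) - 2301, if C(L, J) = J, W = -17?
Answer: -3690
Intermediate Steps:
(-1379 + (W + C(-5, -1)*(-7))) - 2301 = (-1379 + (-17 - 1*(-7))) - 2301 = (-1379 + (-17 + 7)) - 2301 = (-1379 - 10) - 2301 = -1389 - 2301 = -3690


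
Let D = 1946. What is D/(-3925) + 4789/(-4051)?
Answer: -26680071/15900175 ≈ -1.6780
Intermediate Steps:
D/(-3925) + 4789/(-4051) = 1946/(-3925) + 4789/(-4051) = 1946*(-1/3925) + 4789*(-1/4051) = -1946/3925 - 4789/4051 = -26680071/15900175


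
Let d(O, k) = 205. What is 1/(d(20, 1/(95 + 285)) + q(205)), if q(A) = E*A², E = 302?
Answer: 1/12691755 ≈ 7.8791e-8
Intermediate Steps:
q(A) = 302*A²
1/(d(20, 1/(95 + 285)) + q(205)) = 1/(205 + 302*205²) = 1/(205 + 302*42025) = 1/(205 + 12691550) = 1/12691755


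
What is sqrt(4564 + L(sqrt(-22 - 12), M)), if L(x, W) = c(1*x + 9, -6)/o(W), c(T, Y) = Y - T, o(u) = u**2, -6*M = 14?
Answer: sqrt(223501 - 9*I*sqrt(34))/7 ≈ 67.537 - 0.0079289*I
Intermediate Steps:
M = -7/3 (M = -1/6*14 = -7/3 ≈ -2.3333)
L(x, W) = (-15 - x)/W**2 (L(x, W) = (-6 - (1*x + 9))/(W**2) = (-6 - (x + 9))/W**2 = (-6 - (9 + x))/W**2 = (-6 + (-9 - x))/W**2 = (-15 - x)/W**2)
sqrt(4564 + L(sqrt(-22 - 12), M)) = sqrt(4564 + (-15 - sqrt(-22 - 12))/(-7/3)**2) = sqrt(4564 + 9*(-15 - sqrt(-34))/49) = sqrt(4564 + 9*(-15 - I*sqrt(34))/49) = sqrt(4564 + (-135/49 - 9*I*sqrt(34)/49)) = sqrt(223501/49 - 9*I*sqrt(34)/49)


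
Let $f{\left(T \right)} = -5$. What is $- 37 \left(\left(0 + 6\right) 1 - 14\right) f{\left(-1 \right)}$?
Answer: $-1480$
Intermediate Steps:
$- 37 \left(\left(0 + 6\right) 1 - 14\right) f{\left(-1 \right)} = - 37 \left(\left(0 + 6\right) 1 - 14\right) \left(-5\right) = - 37 \left(6 \cdot 1 - 14\right) \left(-5\right) = - 37 \left(6 - 14\right) \left(-5\right) = \left(-37\right) \left(-8\right) \left(-5\right) = 296 \left(-5\right) = -1480$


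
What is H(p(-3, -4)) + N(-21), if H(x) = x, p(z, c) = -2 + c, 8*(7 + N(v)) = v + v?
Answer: -73/4 ≈ -18.250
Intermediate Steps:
N(v) = -7 + v/4 (N(v) = -7 + (v + v)/8 = -7 + (2*v)/8 = -7 + v/4)
H(p(-3, -4)) + N(-21) = (-2 - 4) + (-7 + (¼)*(-21)) = -6 + (-7 - 21/4) = -6 - 49/4 = -73/4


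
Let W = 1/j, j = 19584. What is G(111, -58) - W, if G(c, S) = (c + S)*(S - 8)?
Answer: -68504833/19584 ≈ -3498.0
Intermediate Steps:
G(c, S) = (-8 + S)*(S + c) (G(c, S) = (S + c)*(-8 + S) = (-8 + S)*(S + c))
W = 1/19584 ≈ 5.1062e-5
G(111, -58) - W = ((-58)**2 - 8*(-58) - 8*111 - 58*111) - 1*1/19584 = (3364 + 464 - 888 - 6438) - 1/19584 = -3498 - 1/19584 = -68504833/19584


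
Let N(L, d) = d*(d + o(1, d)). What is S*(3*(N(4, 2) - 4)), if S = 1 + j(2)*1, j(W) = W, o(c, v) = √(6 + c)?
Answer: 18*√7 ≈ 47.624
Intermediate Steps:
N(L, d) = d*(d + √7) (N(L, d) = d*(d + √(6 + 1)) = d*(d + √7))
S = 3 (S = 1 + 2*1 = 1 + 2 = 3)
S*(3*(N(4, 2) - 4)) = 3*(3*(2*(2 + √7) - 4)) = 3*(3*((4 + 2*√7) - 4)) = 3*(3*(2*√7)) = 3*(6*√7) = 18*√7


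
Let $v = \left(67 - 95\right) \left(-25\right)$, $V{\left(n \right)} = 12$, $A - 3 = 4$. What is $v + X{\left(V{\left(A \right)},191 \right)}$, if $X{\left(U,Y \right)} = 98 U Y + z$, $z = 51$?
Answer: $225367$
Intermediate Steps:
$A = 7$ ($A = 3 + 4 = 7$)
$X{\left(U,Y \right)} = 51 + 98 U Y$ ($X{\left(U,Y \right)} = 98 U Y + 51 = 51 + 98 U Y$)
$v = 700$ ($v = \left(-28\right) \left(-25\right) = 700$)
$v + X{\left(V{\left(A \right)},191 \right)} = 700 + \left(51 + 98 \cdot 12 \cdot 191\right) = 700 + \left(51 + 224616\right) = 700 + 224667 = 225367$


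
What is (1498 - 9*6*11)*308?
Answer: 278432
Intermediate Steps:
(1498 - 9*6*11)*308 = (1498 - 54*11)*308 = (1498 - 594)*308 = 904*308 = 278432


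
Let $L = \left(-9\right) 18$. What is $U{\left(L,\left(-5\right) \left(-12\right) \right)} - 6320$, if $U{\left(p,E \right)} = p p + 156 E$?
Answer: $29284$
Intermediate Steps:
$L = -162$
$U{\left(p,E \right)} = p^{2} + 156 E$
$U{\left(L,\left(-5\right) \left(-12\right) \right)} - 6320 = \left(\left(-162\right)^{2} + 156 \left(\left(-5\right) \left(-12\right)\right)\right) - 6320 = \left(26244 + 156 \cdot 60\right) - 6320 = \left(26244 + 9360\right) - 6320 = 35604 - 6320 = 29284$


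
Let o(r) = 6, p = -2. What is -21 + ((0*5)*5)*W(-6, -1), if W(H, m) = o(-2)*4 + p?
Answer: -21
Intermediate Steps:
W(H, m) = 22 (W(H, m) = 6*4 - 2 = 24 - 2 = 22)
-21 + ((0*5)*5)*W(-6, -1) = -21 + ((0*5)*5)*22 = -21 + (0*5)*22 = -21 + 0*22 = -21 + 0 = -21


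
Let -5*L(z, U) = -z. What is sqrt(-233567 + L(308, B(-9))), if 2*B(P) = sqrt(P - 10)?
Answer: I*sqrt(5837635)/5 ≈ 483.22*I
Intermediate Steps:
B(P) = sqrt(-10 + P)/2 (B(P) = sqrt(P - 10)/2 = sqrt(-10 + P)/2)
L(z, U) = z/5 (L(z, U) = -(-1)*z/5 = z/5)
sqrt(-233567 + L(308, B(-9))) = sqrt(-233567 + (1/5)*308) = sqrt(-233567 + 308/5) = sqrt(-1167527/5) = I*sqrt(5837635)/5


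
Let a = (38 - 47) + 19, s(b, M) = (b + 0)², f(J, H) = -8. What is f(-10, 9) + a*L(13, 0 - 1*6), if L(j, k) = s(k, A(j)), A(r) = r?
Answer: 352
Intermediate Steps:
s(b, M) = b²
L(j, k) = k²
a = 10 (a = -9 + 19 = 10)
f(-10, 9) + a*L(13, 0 - 1*6) = -8 + 10*(0 - 1*6)² = -8 + 10*(0 - 6)² = -8 + 10*(-6)² = -8 + 10*36 = -8 + 360 = 352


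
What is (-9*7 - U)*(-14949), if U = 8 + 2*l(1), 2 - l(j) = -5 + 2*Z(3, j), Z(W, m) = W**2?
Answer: 732501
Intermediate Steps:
l(j) = -11 (l(j) = 2 - (-5 + 2*3**2) = 2 - (-5 + 2*9) = 2 - (-5 + 18) = 2 - 1*13 = 2 - 13 = -11)
U = -14 (U = 8 + 2*(-11) = 8 - 22 = -14)
(-9*7 - U)*(-14949) = (-9*7 - 1*(-14))*(-14949) = (-63 + 14)*(-14949) = -49*(-14949) = 732501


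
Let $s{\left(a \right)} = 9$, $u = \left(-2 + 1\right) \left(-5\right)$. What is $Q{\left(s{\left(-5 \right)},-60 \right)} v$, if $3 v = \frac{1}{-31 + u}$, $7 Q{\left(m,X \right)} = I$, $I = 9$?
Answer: $- \frac{3}{182} \approx -0.016484$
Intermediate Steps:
$u = 5$ ($u = \left(-1\right) \left(-5\right) = 5$)
$Q{\left(m,X \right)} = \frac{9}{7}$ ($Q{\left(m,X \right)} = \frac{1}{7} \cdot 9 = \frac{9}{7}$)
$v = - \frac{1}{78}$ ($v = \frac{1}{3 \left(-31 + 5\right)} = \frac{1}{3 \left(-26\right)} = \frac{1}{3} \left(- \frac{1}{26}\right) = - \frac{1}{78} \approx -0.012821$)
$Q{\left(s{\left(-5 \right)},-60 \right)} v = \frac{9}{7} \left(- \frac{1}{78}\right) = - \frac{3}{182}$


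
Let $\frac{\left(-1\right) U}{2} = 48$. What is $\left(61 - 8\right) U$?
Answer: $-5088$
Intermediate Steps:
$U = -96$ ($U = \left(-2\right) 48 = -96$)
$\left(61 - 8\right) U = \left(61 - 8\right) \left(-96\right) = 53 \left(-96\right) = -5088$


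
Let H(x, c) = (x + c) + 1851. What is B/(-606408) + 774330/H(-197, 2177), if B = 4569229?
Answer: 150685063447/774383016 ≈ 194.59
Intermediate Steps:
H(x, c) = 1851 + c + x (H(x, c) = (c + x) + 1851 = 1851 + c + x)
B/(-606408) + 774330/H(-197, 2177) = 4569229/(-606408) + 774330/(1851 + 2177 - 197) = 4569229*(-1/606408) + 774330/3831 = -4569229/606408 + 774330*(1/3831) = -4569229/606408 + 258110/1277 = 150685063447/774383016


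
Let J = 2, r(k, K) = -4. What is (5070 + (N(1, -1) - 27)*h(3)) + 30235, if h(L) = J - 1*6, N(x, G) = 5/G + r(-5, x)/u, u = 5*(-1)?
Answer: 177149/5 ≈ 35430.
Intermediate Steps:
u = -5
N(x, G) = ⅘ + 5/G (N(x, G) = 5/G - 4/(-5) = 5/G - 4*(-⅕) = 5/G + ⅘ = ⅘ + 5/G)
h(L) = -4 (h(L) = 2 - 1*6 = 2 - 6 = -4)
(5070 + (N(1, -1) - 27)*h(3)) + 30235 = (5070 + ((⅘ + 5/(-1)) - 27)*(-4)) + 30235 = (5070 + ((⅘ + 5*(-1)) - 27)*(-4)) + 30235 = (5070 + ((⅘ - 5) - 27)*(-4)) + 30235 = (5070 + (-21/5 - 27)*(-4)) + 30235 = (5070 - 156/5*(-4)) + 30235 = (5070 + 624/5) + 30235 = 25974/5 + 30235 = 177149/5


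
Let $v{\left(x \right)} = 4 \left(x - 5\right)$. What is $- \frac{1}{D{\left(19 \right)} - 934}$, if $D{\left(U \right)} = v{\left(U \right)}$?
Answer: $\frac{1}{878} \approx 0.001139$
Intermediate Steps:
$v{\left(x \right)} = -20 + 4 x$ ($v{\left(x \right)} = 4 \left(-5 + x\right) = -20 + 4 x$)
$D{\left(U \right)} = -20 + 4 U$
$- \frac{1}{D{\left(19 \right)} - 934} = - \frac{1}{\left(-20 + 4 \cdot 19\right) - 934} = - \frac{1}{\left(-20 + 76\right) - 934} = - \frac{1}{56 - 934} = - \frac{1}{-878} = \left(-1\right) \left(- \frac{1}{878}\right) = \frac{1}{878}$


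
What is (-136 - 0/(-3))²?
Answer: 18496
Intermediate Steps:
(-136 - 0/(-3))² = (-136 - 0*(-1)/3)² = (-136 - 29*0)² = (-136 + 0)² = (-136)² = 18496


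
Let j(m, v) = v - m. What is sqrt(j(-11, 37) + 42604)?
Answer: 2*sqrt(10663) ≈ 206.52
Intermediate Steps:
sqrt(j(-11, 37) + 42604) = sqrt((37 - 1*(-11)) + 42604) = sqrt((37 + 11) + 42604) = sqrt(48 + 42604) = sqrt(42652) = 2*sqrt(10663)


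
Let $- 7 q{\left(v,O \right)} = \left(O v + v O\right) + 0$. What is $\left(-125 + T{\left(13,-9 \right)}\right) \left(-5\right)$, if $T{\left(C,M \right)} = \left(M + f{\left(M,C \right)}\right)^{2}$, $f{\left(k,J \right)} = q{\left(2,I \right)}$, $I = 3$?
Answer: $\frac{2500}{49} \approx 51.02$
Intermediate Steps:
$q{\left(v,O \right)} = - \frac{2 O v}{7}$ ($q{\left(v,O \right)} = - \frac{\left(O v + v O\right) + 0}{7} = - \frac{\left(O v + O v\right) + 0}{7} = - \frac{2 O v + 0}{7} = - \frac{2 O v}{7}$)
$f{\left(k,J \right)} = - \frac{12}{7}$ ($f{\left(k,J \right)} = \left(- \frac{2}{7}\right) 3 \cdot 2 = - \frac{12}{7}$)
$T{\left(C,M \right)} = \left(- \frac{12}{7} + M\right)^{2}$ ($T{\left(C,M \right)} = \left(M - \frac{12}{7}\right)^{2} = \left(- \frac{12}{7} + M\right)^{2}$)
$\left(-125 + T{\left(13,-9 \right)}\right) \left(-5\right) = \left(-125 + \frac{\left(-12 + 7 \left(-9\right)\right)^{2}}{49}\right) \left(-5\right) = \left(-125 + \frac{\left(-12 - 63\right)^{2}}{49}\right) \left(-5\right) = \left(-125 + \frac{\left(-75\right)^{2}}{49}\right) \left(-5\right) = \left(-125 + \frac{1}{49} \cdot 5625\right) \left(-5\right) = \left(-125 + \frac{5625}{49}\right) \left(-5\right) = \left(- \frac{500}{49}\right) \left(-5\right) = \frac{2500}{49}$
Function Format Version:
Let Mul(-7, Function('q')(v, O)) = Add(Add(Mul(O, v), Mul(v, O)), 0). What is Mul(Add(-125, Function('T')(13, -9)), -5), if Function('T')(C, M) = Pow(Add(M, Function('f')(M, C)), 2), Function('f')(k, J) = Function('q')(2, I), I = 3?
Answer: Rational(2500, 49) ≈ 51.020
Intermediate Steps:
Function('q')(v, O) = Mul(Rational(-2, 7), O, v) (Function('q')(v, O) = Mul(Rational(-1, 7), Add(Add(Mul(O, v), Mul(v, O)), 0)) = Mul(Rational(-1, 7), Add(Add(Mul(O, v), Mul(O, v)), 0)) = Mul(Rational(-1, 7), Add(Mul(2, O, v), 0)) = Mul(Rational(-1, 7), Mul(2, O, v)) = Mul(Rational(-2, 7), O, v))
Function('f')(k, J) = Rational(-12, 7) (Function('f')(k, J) = Mul(Rational(-2, 7), 3, 2) = Rational(-12, 7))
Function('T')(C, M) = Pow(Add(Rational(-12, 7), M), 2) (Function('T')(C, M) = Pow(Add(M, Rational(-12, 7)), 2) = Pow(Add(Rational(-12, 7), M), 2))
Mul(Add(-125, Function('T')(13, -9)), -5) = Mul(Add(-125, Mul(Rational(1, 49), Pow(Add(-12, Mul(7, -9)), 2))), -5) = Mul(Add(-125, Mul(Rational(1, 49), Pow(Add(-12, -63), 2))), -5) = Mul(Add(-125, Mul(Rational(1, 49), Pow(-75, 2))), -5) = Mul(Add(-125, Mul(Rational(1, 49), 5625)), -5) = Mul(Add(-125, Rational(5625, 49)), -5) = Mul(Rational(-500, 49), -5) = Rational(2500, 49)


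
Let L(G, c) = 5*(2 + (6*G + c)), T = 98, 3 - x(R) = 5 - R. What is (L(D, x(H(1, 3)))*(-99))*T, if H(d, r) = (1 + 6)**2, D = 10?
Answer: -5287590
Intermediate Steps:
H(d, r) = 49 (H(d, r) = 7**2 = 49)
x(R) = -2 + R (x(R) = 3 - (5 - R) = 3 + (-5 + R) = -2 + R)
L(G, c) = 10 + 5*c + 30*G (L(G, c) = 5*(2 + (c + 6*G)) = 5*(2 + c + 6*G) = 10 + 5*c + 30*G)
(L(D, x(H(1, 3)))*(-99))*T = ((10 + 5*(-2 + 49) + 30*10)*(-99))*98 = ((10 + 5*47 + 300)*(-99))*98 = ((10 + 235 + 300)*(-99))*98 = (545*(-99))*98 = -53955*98 = -5287590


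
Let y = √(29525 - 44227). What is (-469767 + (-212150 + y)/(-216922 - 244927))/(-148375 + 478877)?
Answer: -216961207033/152642018198 - I*√14702/152642018198 ≈ -1.4214 - 7.9435e-10*I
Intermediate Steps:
y = I*√14702 (y = √(-14702) = I*√14702 ≈ 121.25*I)
(-469767 + (-212150 + y)/(-216922 - 244927))/(-148375 + 478877) = (-469767 + (-212150 + I*√14702)/(-216922 - 244927))/(-148375 + 478877) = (-469767 + (-212150 + I*√14702)/(-461849))/330502 = (-469767 + (-212150 + I*√14702)*(-1/461849))*(1/330502) = (-469767 + (212150/461849 - I*√14702/461849))*(1/330502) = (-216961207033/461849 - I*√14702/461849)*(1/330502) = -216961207033/152642018198 - I*√14702/152642018198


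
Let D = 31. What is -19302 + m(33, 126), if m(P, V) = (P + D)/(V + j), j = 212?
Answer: -3262006/169 ≈ -19302.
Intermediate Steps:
m(P, V) = (31 + P)/(212 + V) (m(P, V) = (P + 31)/(V + 212) = (31 + P)/(212 + V))
-19302 + m(33, 126) = -19302 + (31 + 33)/(212 + 126) = -19302 + 64/338 = -19302 + (1/338)*64 = -19302 + 32/169 = -3262006/169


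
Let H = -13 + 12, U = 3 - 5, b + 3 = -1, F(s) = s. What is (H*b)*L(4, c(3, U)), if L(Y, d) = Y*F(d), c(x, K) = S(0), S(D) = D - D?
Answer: 0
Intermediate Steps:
b = -4 (b = -3 - 1 = -4)
U = -2
S(D) = 0
c(x, K) = 0
L(Y, d) = Y*d
H = -1
(H*b)*L(4, c(3, U)) = (-1*(-4))*(4*0) = 4*0 = 0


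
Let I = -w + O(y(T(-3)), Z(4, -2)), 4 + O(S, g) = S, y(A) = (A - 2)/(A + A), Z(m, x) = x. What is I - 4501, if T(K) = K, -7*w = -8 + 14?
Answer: -189139/42 ≈ -4503.3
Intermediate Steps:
w = -6/7 (w = -(-8 + 14)/7 = -1/7*6 = -6/7 ≈ -0.85714)
y(A) = (-2 + A)/(2*A) (y(A) = (-2 + A)/((2*A)) = (-2 + A)*(1/(2*A)) = (-2 + A)/(2*A))
O(S, g) = -4 + S
I = -97/42 (I = -1*(-6/7) + (-4 + (1/2)*(-2 - 3)/(-3)) = 6/7 + (-4 + (1/2)*(-1/3)*(-5)) = 6/7 + (-4 + 5/6) = 6/7 - 19/6 = -97/42 ≈ -2.3095)
I - 4501 = -97/42 - 4501 = -189139/42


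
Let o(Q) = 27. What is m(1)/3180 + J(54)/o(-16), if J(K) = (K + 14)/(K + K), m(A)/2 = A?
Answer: 9253/386370 ≈ 0.023949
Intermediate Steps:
m(A) = 2*A
J(K) = (14 + K)/(2*K) (J(K) = (14 + K)/((2*K)) = (14 + K)*(1/(2*K)) = (14 + K)/(2*K))
m(1)/3180 + J(54)/o(-16) = (2*1)/3180 + ((1/2)*(14 + 54)/54)/27 = 2*(1/3180) + ((1/2)*(1/54)*68)*(1/27) = 1/1590 + (17/27)*(1/27) = 1/1590 + 17/729 = 9253/386370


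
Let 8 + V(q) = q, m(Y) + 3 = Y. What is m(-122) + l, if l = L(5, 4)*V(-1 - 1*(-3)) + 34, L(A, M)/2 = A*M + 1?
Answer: -343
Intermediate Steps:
m(Y) = -3 + Y
V(q) = -8 + q
L(A, M) = 2 + 2*A*M (L(A, M) = 2*(A*M + 1) = 2*(1 + A*M) = 2 + 2*A*M)
l = -218 (l = (2 + 2*5*4)*(-8 + (-1 - 1*(-3))) + 34 = (2 + 40)*(-8 + (-1 + 3)) + 34 = 42*(-8 + 2) + 34 = 42*(-6) + 34 = -252 + 34 = -218)
m(-122) + l = (-3 - 122) - 218 = -125 - 218 = -343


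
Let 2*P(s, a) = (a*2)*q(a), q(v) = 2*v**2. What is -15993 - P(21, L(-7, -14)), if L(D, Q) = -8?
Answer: -14969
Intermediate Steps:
P(s, a) = 2*a**3 (P(s, a) = ((a*2)*(2*a**2))/2 = ((2*a)*(2*a**2))/2 = (4*a**3)/2 = 2*a**3)
-15993 - P(21, L(-7, -14)) = -15993 - 2*(-8)**3 = -15993 - 2*(-512) = -15993 - 1*(-1024) = -15993 + 1024 = -14969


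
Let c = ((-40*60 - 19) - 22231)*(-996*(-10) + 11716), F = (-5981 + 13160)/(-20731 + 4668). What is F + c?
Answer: -8582676151379/16063 ≈ -5.3431e+8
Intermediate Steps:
F = -7179/16063 (F = 7179/(-16063) = 7179*(-1/16063) = -7179/16063 ≈ -0.44693)
c = -534313400 (c = ((-2400 - 19) - 22231)*(9960 + 11716) = (-2419 - 22231)*21676 = -24650*21676 = -534313400)
F + c = -7179/16063 - 534313400 = -8582676151379/16063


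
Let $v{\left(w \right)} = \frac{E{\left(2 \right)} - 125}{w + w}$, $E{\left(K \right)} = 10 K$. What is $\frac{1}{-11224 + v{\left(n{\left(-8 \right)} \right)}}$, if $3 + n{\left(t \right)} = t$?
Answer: $- \frac{22}{246823} \approx -8.9133 \cdot 10^{-5}$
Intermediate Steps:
$n{\left(t \right)} = -3 + t$
$v{\left(w \right)} = - \frac{105}{2 w}$ ($v{\left(w \right)} = \frac{10 \cdot 2 - 125}{w + w} = \frac{20 - 125}{2 w} = - 105 \frac{1}{2 w} = - \frac{105}{2 w}$)
$\frac{1}{-11224 + v{\left(n{\left(-8 \right)} \right)}} = \frac{1}{-11224 - \frac{105}{2 \left(-3 - 8\right)}} = \frac{1}{-11224 - \frac{105}{2 \left(-11\right)}} = \frac{1}{-11224 - - \frac{105}{22}} = \frac{1}{-11224 + \frac{105}{22}} = \frac{1}{- \frac{246823}{22}} = - \frac{22}{246823}$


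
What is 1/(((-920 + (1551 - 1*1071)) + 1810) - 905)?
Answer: 1/465 ≈ 0.0021505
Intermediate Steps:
1/(((-920 + (1551 - 1*1071)) + 1810) - 905) = 1/(((-920 + (1551 - 1071)) + 1810) - 905) = 1/(((-920 + 480) + 1810) - 905) = 1/((-440 + 1810) - 905) = 1/(1370 - 905) = 1/465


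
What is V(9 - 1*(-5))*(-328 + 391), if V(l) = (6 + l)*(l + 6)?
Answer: 25200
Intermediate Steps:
V(l) = (6 + l)² (V(l) = (6 + l)*(6 + l) = (6 + l)²)
V(9 - 1*(-5))*(-328 + 391) = (6 + (9 - 1*(-5)))²*(-328 + 391) = (6 + (9 + 5))²*63 = (6 + 14)²*63 = 20²*63 = 400*63 = 25200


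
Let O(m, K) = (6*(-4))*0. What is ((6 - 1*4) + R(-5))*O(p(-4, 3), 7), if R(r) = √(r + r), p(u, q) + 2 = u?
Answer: 0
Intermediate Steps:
p(u, q) = -2 + u
O(m, K) = 0 (O(m, K) = -24*0 = 0)
R(r) = √2*√r (R(r) = √(2*r) = √2*√r)
((6 - 1*4) + R(-5))*O(p(-4, 3), 7) = ((6 - 1*4) + √2*√(-5))*0 = ((6 - 4) + √2*(I*√5))*0 = (2 + I*√10)*0 = 0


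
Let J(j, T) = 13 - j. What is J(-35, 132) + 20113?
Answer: 20161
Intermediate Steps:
J(-35, 132) + 20113 = (13 - 1*(-35)) + 20113 = (13 + 35) + 20113 = 48 + 20113 = 20161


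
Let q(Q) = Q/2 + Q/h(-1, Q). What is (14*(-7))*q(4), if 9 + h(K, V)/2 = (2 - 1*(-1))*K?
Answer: -539/3 ≈ -179.67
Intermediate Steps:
h(K, V) = -18 + 6*K (h(K, V) = -18 + 2*((2 - 1*(-1))*K) = -18 + 2*((2 + 1)*K) = -18 + 2*(3*K) = -18 + 6*K)
q(Q) = 11*Q/24 (q(Q) = Q/2 + Q/(-18 + 6*(-1)) = Q*(1/2) + Q/(-18 - 6) = Q/2 + Q/(-24) = Q/2 + Q*(-1/24) = Q/2 - Q/24 = 11*Q/24)
(14*(-7))*q(4) = (14*(-7))*((11/24)*4) = -98*11/6 = -539/3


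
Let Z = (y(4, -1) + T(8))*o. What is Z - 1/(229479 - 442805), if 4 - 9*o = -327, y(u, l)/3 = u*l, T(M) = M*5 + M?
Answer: 282443625/213326 ≈ 1324.0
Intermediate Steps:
T(M) = 6*M (T(M) = 5*M + M = 6*M)
y(u, l) = 3*l*u (y(u, l) = 3*(u*l) = 3*(l*u) = 3*l*u)
o = 331/9 (o = 4/9 - ⅑*(-327) = 4/9 + 109/3 = 331/9 ≈ 36.778)
Z = 1324 (Z = (3*(-1)*4 + 6*8)*(331/9) = (-12 + 48)*(331/9) = 36*(331/9) = 1324)
Z - 1/(229479 - 442805) = 1324 - 1/(229479 - 442805) = 1324 - 1/(-213326) = 1324 - 1*(-1/213326) = 1324 + 1/213326 = 282443625/213326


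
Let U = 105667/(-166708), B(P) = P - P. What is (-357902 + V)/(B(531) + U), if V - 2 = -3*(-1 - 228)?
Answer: 59550264804/105667 ≈ 5.6357e+5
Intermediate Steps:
V = 689 (V = 2 - 3*(-1 - 228) = 2 - 3*(-229) = 2 + 687 = 689)
B(P) = 0
U = -105667/166708 (U = 105667*(-1/166708) = -105667/166708 ≈ -0.63384)
(-357902 + V)/(B(531) + U) = (-357902 + 689)/(0 - 105667/166708) = -357213/(-105667/166708) = -357213*(-166708/105667) = 59550264804/105667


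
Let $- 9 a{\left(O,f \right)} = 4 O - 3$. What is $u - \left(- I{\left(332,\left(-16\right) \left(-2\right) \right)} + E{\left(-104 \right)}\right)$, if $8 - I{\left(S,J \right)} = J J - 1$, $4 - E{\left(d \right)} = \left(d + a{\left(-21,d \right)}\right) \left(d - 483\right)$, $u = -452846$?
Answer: $- \frac{1195474}{3} \approx -3.9849 \cdot 10^{5}$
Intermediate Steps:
$a{\left(O,f \right)} = \frac{1}{3} - \frac{4 O}{9}$ ($a{\left(O,f \right)} = - \frac{4 O - 3}{9} = - \frac{-3 + 4 O}{9} = \frac{1}{3} - \frac{4 O}{9}$)
$E{\left(d \right)} = 4 - \left(-483 + d\right) \left(\frac{29}{3} + d\right)$ ($E{\left(d \right)} = 4 - \left(d + \left(\frac{1}{3} - - \frac{28}{3}\right)\right) \left(d - 483\right) = 4 - \left(d + \left(\frac{1}{3} + \frac{28}{3}\right)\right) \left(-483 + d\right) = 4 - \left(d + \frac{29}{3}\right) \left(-483 + d\right) = 4 - \left(\frac{29}{3} + d\right) \left(-483 + d\right) = 4 - \left(-483 + d\right) \left(\frac{29}{3} + d\right)$)
$I{\left(S,J \right)} = 9 - J^{2}$ ($I{\left(S,J \right)} = 8 - \left(J J - 1\right) = 8 - \left(J^{2} - 1\right) = 8 - \left(-1 + J^{2}\right) = 9 - J^{2}$)
$u - \left(- I{\left(332,\left(-16\right) \left(-2\right) \right)} + E{\left(-104 \right)}\right) = -452846 - \left(4664 - 10816 - \frac{147680}{3} + \left(\left(-16\right) \left(-2\right)\right)^{2}\right) = -452846 + \left(\left(9 - 32^{2}\right) - \left(4673 - 10816 - \frac{147680}{3}\right)\right) = -452846 + \left(\left(9 - 1024\right) - \left(4673 - 10816 - \frac{147680}{3}\right)\right) = -452846 + \left(\left(9 - 1024\right) - - \frac{166109}{3}\right) = -452846 + \left(-1015 + \frac{166109}{3}\right) = -452846 + \frac{163064}{3} = - \frac{1195474}{3}$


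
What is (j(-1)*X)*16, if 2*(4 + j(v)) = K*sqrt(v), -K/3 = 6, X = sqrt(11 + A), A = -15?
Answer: 288 - 128*I ≈ 288.0 - 128.0*I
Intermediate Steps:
X = 2*I (X = sqrt(11 - 15) = sqrt(-4) = 2*I ≈ 2.0*I)
K = -18 (K = -3*6 = -18)
j(v) = -4 - 9*sqrt(v) (j(v) = -4 + (-18*sqrt(v))/2 = -4 - 9*sqrt(v))
(j(-1)*X)*16 = ((-4 - 9*I)*(2*I))*16 = (2*I*(-4 - 9*I))*16 = 32*I*(-4 - 9*I)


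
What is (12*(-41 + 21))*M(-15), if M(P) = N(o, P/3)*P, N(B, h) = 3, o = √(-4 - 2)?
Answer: 10800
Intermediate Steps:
o = I*√6 (o = √(-6) = I*√6 ≈ 2.4495*I)
M(P) = 3*P
(12*(-41 + 21))*M(-15) = (12*(-41 + 21))*(3*(-15)) = (12*(-20))*(-45) = -240*(-45) = 10800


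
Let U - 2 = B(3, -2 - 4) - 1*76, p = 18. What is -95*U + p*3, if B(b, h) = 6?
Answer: 6514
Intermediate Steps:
U = -68 (U = 2 + (6 - 1*76) = 2 + (6 - 76) = 2 - 70 = -68)
-95*U + p*3 = -95*(-68) + 18*3 = 6460 + 54 = 6514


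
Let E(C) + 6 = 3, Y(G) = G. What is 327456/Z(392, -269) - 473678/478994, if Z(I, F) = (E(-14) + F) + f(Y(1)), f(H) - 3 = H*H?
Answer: -19622050621/16046299 ≈ -1222.8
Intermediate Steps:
E(C) = -3 (E(C) = -6 + 3 = -3)
f(H) = 3 + H² (f(H) = 3 + H*H = 3 + H²)
Z(I, F) = 1 + F (Z(I, F) = (-3 + F) + (3 + 1²) = (-3 + F) + (3 + 1) = (-3 + F) + 4 = 1 + F)
327456/Z(392, -269) - 473678/478994 = 327456/(1 - 269) - 473678/478994 = 327456/(-268) - 473678*1/478994 = 327456*(-1/268) - 236839/239497 = -81864/67 - 236839/239497 = -19622050621/16046299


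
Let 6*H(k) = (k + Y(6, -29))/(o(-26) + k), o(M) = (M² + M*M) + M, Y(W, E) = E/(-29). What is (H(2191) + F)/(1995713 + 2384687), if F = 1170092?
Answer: 3086410447/11554400100 ≈ 0.26712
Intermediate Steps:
Y(W, E) = -E/29 (Y(W, E) = E*(-1/29) = -E/29)
o(M) = M + 2*M² (o(M) = (M² + M²) + M = 2*M² + M = M + 2*M²)
H(k) = (1 + k)/(6*(1326 + k)) (H(k) = ((k - 1/29*(-29))/(-26*(1 + 2*(-26)) + k))/6 = ((k + 1)/(-26*(1 - 52) + k))/6 = ((1 + k)/(-26*(-51) + k))/6 = ((1 + k)/(1326 + k))/6 = (1 + k)/(6*(1326 + k)))
(H(2191) + F)/(1995713 + 2384687) = ((1 + 2191)/(6*(1326 + 2191)) + 1170092)/(1995713 + 2384687) = ((⅙)*2192/3517 + 1170092)/4380400 = ((⅙)*(1/3517)*2192 + 1170092)*(1/4380400) = (1096/10551 + 1170092)*(1/4380400) = (12345641788/10551)*(1/4380400) = 3086410447/11554400100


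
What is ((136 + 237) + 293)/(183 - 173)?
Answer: 333/5 ≈ 66.600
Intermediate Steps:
((136 + 237) + 293)/(183 - 173) = (373 + 293)/10 = 666*(⅒) = 333/5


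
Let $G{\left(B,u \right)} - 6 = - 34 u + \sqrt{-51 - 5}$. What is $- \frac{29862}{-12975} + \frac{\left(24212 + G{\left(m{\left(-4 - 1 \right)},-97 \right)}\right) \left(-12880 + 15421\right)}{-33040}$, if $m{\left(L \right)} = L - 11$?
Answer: $- \frac{2157622461}{1020700} - \frac{363 i \sqrt{14}}{2360} \approx -2113.9 - 0.57552 i$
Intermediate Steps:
$m{\left(L \right)} = -11 + L$
$G{\left(B,u \right)} = 6 - 34 u + 2 i \sqrt{14}$ ($G{\left(B,u \right)} = 6 - \left(- \sqrt{-51 - 5} + 34 u\right) = 6 - \left(34 u - 2 i \sqrt{14}\right) = 6 - 34 u + 2 i \sqrt{14}$)
$- \frac{29862}{-12975} + \frac{\left(24212 + G{\left(m{\left(-4 - 1 \right)},-97 \right)}\right) \left(-12880 + 15421\right)}{-33040} = - \frac{29862}{-12975} + \frac{\left(24212 + \left(6 - -3298 + 2 i \sqrt{14}\right)\right) \left(-12880 + 15421\right)}{-33040} = \left(-29862\right) \left(- \frac{1}{12975}\right) + \left(24212 + \left(6 + 3298 + 2 i \sqrt{14}\right)\right) 2541 \left(- \frac{1}{33040}\right) = \frac{9954}{4325} + \left(24212 + \left(3304 + 2 i \sqrt{14}\right)\right) 2541 \left(- \frac{1}{33040}\right) = \frac{9954}{4325} + \left(27516 + 2 i \sqrt{14}\right) 2541 \left(- \frac{1}{33040}\right) = \frac{9954}{4325} + \left(69918156 + 5082 i \sqrt{14}\right) \left(- \frac{1}{33040}\right) = \frac{9954}{4325} - \left(\frac{2497077}{1180} + \frac{363 i \sqrt{14}}{2360}\right) = - \frac{2157622461}{1020700} - \frac{363 i \sqrt{14}}{2360}$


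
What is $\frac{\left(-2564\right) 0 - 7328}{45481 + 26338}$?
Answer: $- \frac{7328}{71819} \approx -0.10203$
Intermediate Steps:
$\frac{\left(-2564\right) 0 - 7328}{45481 + 26338} = \frac{0 - 7328}{71819} = \left(-7328\right) \frac{1}{71819} = - \frac{7328}{71819}$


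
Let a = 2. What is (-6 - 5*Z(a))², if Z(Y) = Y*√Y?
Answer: 236 + 120*√2 ≈ 405.71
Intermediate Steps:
Z(Y) = Y^(3/2)
(-6 - 5*Z(a))² = (-6 - 10*√2)²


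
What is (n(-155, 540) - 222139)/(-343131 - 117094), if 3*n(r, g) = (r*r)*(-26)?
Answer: 1291067/1380675 ≈ 0.93510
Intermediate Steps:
n(r, g) = -26*r²/3 (n(r, g) = ((r*r)*(-26))/3 = (r²*(-26))/3 = (-26*r²)/3 = -26*r²/3)
(n(-155, 540) - 222139)/(-343131 - 117094) = (-26/3*(-155)² - 222139)/(-343131 - 117094) = (-26/3*24025 - 222139)/(-460225) = (-624650/3 - 222139)*(-1/460225) = -1291067/3*(-1/460225) = 1291067/1380675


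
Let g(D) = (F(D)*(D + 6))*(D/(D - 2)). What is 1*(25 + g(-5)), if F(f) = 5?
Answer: 200/7 ≈ 28.571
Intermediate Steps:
g(D) = D*(30 + 5*D)/(-2 + D) (g(D) = (5*(D + 6))*(D/(D - 2)) = (5*(6 + D))*(D/(-2 + D)) = (30 + 5*D)*(D/(-2 + D)) = D*(30 + 5*D)/(-2 + D))
1*(25 + g(-5)) = 1*(25 + 5*(-5)*(6 - 5)/(-2 - 5)) = 1*(25 + 5*(-5)*1/(-7)) = 1*(25 + 5*(-5)*(-1/7)*1) = 1*(25 + 25/7) = 1*(200/7) = 200/7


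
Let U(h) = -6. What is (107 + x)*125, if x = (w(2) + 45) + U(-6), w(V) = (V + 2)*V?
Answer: 19250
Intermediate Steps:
w(V) = V*(2 + V) (w(V) = (2 + V)*V = V*(2 + V))
x = 47 (x = (2*(2 + 2) + 45) - 6 = (2*4 + 45) - 6 = (8 + 45) - 6 = 53 - 6 = 47)
(107 + x)*125 = (107 + 47)*125 = 154*125 = 19250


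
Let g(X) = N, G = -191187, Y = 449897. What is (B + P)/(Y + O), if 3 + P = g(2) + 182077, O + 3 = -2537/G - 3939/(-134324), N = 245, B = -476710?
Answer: -7560256032883908/11553730072191253 ≈ -0.65436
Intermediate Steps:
g(X) = 245
O = -75949142183/25681002588 (O = -3 + (-2537/(-191187) - 3939/(-134324)) = -3 + (-2537*(-1/191187) - 3939*(-1/134324)) = -3 + (2537/191187 + 3939/134324) = -3 + 1093865581/25681002588 = -75949142183/25681002588 ≈ -2.9574)
P = 182319 (P = -3 + (245 + 182077) = -3 + 182322 = 182319)
(B + P)/(Y + O) = (-476710 + 182319)/(449897 - 75949142183/25681002588) = -294391/11553730072191253/25681002588 = -294391*25681002588/11553730072191253 = -7560256032883908/11553730072191253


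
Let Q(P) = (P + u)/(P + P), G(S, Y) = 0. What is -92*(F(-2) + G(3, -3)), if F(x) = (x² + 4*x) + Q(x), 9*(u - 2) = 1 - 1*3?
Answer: 3266/9 ≈ 362.89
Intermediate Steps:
u = 16/9 (u = 2 + (1 - 1*3)/9 = 2 + (1 - 3)/9 = 2 + (⅑)*(-2) = 2 - 2/9 = 16/9 ≈ 1.7778)
Q(P) = (16/9 + P)/(2*P) (Q(P) = (P + 16/9)/(P + P) = (16/9 + P)/((2*P)) = (16/9 + P)*(1/(2*P)) = (16/9 + P)/(2*P))
F(x) = x² + 4*x + (16 + 9*x)/(18*x) (F(x) = (x² + 4*x) + (16 + 9*x)/(18*x) = x² + 4*x + (16 + 9*x)/(18*x))
-92*(F(-2) + G(3, -3)) = -92*((½ + (-2)² + 4*(-2) + (8/9)/(-2)) + 0) = -92*((½ + 4 - 8 + (8/9)*(-½)) + 0) = -92*((½ + 4 - 8 - 4/9) + 0) = -92*(-71/18 + 0) = -92*(-71/18) = 3266/9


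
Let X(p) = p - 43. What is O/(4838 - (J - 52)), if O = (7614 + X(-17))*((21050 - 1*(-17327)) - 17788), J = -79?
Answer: 155529306/4969 ≈ 31300.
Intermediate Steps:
X(p) = -43 + p
O = 155529306 (O = (7614 + (-43 - 17))*((21050 - 1*(-17327)) - 17788) = (7614 - 60)*((21050 + 17327) - 17788) = 7554*(38377 - 17788) = 7554*20589 = 155529306)
O/(4838 - (J - 52)) = 155529306/(4838 - (-79 - 52)) = 155529306/(4838 - (-131)) = 155529306/(4838 - 1*(-131)) = 155529306/(4838 + 131) = 155529306/4969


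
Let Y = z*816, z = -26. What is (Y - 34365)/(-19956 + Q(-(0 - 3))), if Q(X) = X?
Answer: 18527/6651 ≈ 2.7856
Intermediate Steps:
Y = -21216 (Y = -26*816 = -21216)
(Y - 34365)/(-19956 + Q(-(0 - 3))) = (-21216 - 34365)/(-19956 - (0 - 3)) = -55581/(-19956 - 1*(-3)) = -55581/(-19956 + 3) = -55581/(-19953) = -55581*(-1/19953) = 18527/6651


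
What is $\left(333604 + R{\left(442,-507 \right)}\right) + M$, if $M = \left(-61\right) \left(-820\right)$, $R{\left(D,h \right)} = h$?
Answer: $383117$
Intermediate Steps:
$M = 50020$
$\left(333604 + R{\left(442,-507 \right)}\right) + M = \left(333604 - 507\right) + 50020 = 333097 + 50020 = 383117$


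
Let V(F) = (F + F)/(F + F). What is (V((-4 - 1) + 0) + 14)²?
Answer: 225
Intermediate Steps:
V(F) = 1 (V(F) = (2*F)/((2*F)) = (2*F)*(1/(2*F)) = 1)
(V((-4 - 1) + 0) + 14)² = (1 + 14)² = 15² = 225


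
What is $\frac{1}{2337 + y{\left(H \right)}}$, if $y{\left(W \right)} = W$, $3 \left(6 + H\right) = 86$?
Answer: $\frac{3}{7079} \approx 0.00042379$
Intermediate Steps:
$H = \frac{68}{3}$ ($H = -6 + \frac{1}{3} \cdot 86 = -6 + \frac{86}{3} = \frac{68}{3} \approx 22.667$)
$\frac{1}{2337 + y{\left(H \right)}} = \frac{1}{2337 + \frac{68}{3}} = \frac{1}{\frac{7079}{3}} = \frac{3}{7079}$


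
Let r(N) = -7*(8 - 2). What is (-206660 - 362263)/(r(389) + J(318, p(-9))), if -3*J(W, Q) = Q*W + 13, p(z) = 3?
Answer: 1706769/1093 ≈ 1561.5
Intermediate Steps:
J(W, Q) = -13/3 - Q*W/3 (J(W, Q) = -(Q*W + 13)/3 = -(13 + Q*W)/3 = -13/3 - Q*W/3)
r(N) = -42 (r(N) = -7*6 = -42)
(-206660 - 362263)/(r(389) + J(318, p(-9))) = (-206660 - 362263)/(-42 + (-13/3 - ⅓*3*318)) = -568923/(-42 + (-13/3 - 318)) = -568923/(-42 - 967/3) = -568923/(-1093/3) = -568923*(-3/1093) = 1706769/1093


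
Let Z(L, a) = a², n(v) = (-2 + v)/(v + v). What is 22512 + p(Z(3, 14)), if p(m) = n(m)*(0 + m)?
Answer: 22609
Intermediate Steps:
n(v) = (-2 + v)/(2*v) (n(v) = (-2 + v)/((2*v)) = (-2 + v)*(1/(2*v)) = (-2 + v)/(2*v))
p(m) = -1 + m/2 (p(m) = ((-2 + m)/(2*m))*(0 + m) = ((-2 + m)/(2*m))*m = -1 + m/2)
22512 + p(Z(3, 14)) = 22512 + (-1 + (½)*14²) = 22512 + (-1 + (½)*196) = 22512 + (-1 + 98) = 22512 + 97 = 22609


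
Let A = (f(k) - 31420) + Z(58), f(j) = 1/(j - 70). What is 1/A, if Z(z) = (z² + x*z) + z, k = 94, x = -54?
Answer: -24/747119 ≈ -3.2123e-5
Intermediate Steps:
f(j) = 1/(-70 + j)
Z(z) = z² - 53*z (Z(z) = (z² - 54*z) + z = z² - 53*z)
A = -747119/24 (A = (1/(-70 + 94) - 31420) + 58*(-53 + 58) = (1/24 - 31420) + 58*5 = (1/24 - 31420) + 290 = -754079/24 + 290 = -747119/24 ≈ -31130.)
1/A = 1/(-747119/24) = -24/747119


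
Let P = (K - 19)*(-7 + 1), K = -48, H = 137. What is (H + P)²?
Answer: 290521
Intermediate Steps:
P = 402 (P = (-48 - 19)*(-7 + 1) = -67*(-6) = 402)
(H + P)² = (137 + 402)² = 539² = 290521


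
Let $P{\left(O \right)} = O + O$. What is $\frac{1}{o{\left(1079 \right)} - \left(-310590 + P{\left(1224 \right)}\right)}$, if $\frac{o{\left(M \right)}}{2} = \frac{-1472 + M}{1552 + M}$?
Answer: $\frac{877}{270240272} \approx 3.2453 \cdot 10^{-6}$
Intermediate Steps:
$o{\left(M \right)} = \frac{2 \left(-1472 + M\right)}{1552 + M}$ ($o{\left(M \right)} = 2 \frac{-1472 + M}{1552 + M} = \frac{2 \left(-1472 + M\right)}{1552 + M}$)
$P{\left(O \right)} = 2 O$
$\frac{1}{o{\left(1079 \right)} - \left(-310590 + P{\left(1224 \right)}\right)} = \frac{1}{\frac{2 \left(-1472 + 1079\right)}{1552 + 1079} + \left(6090 \cdot 51 - 2 \cdot 1224\right)} = \frac{1}{2 \cdot \frac{1}{2631} \left(-393\right) + \left(310590 - 2448\right)} = \frac{1}{- \frac{262}{877} + 308142} = \frac{1}{\frac{270240272}{877}} = \frac{877}{270240272}$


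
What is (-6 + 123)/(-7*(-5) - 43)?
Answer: -117/8 ≈ -14.625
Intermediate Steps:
(-6 + 123)/(-7*(-5) - 43) = 117/(35 - 43) = 117/(-8) = -1/8*117 = -117/8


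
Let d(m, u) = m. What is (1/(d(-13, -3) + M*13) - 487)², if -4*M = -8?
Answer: 40068900/169 ≈ 2.3709e+5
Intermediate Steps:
M = 2 (M = -¼*(-8) = 2)
(1/(d(-13, -3) + M*13) - 487)² = (1/(-13 + 2*13) - 487)² = (1/(-13 + 26) - 487)² = (1/13 - 487)² = (-6330/13)² = 40068900/169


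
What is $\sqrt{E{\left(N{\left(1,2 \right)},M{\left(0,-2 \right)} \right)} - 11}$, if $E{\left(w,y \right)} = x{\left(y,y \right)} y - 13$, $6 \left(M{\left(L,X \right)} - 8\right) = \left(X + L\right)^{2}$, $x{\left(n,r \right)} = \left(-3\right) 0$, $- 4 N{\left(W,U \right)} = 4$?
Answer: $2 i \sqrt{6} \approx 4.899 i$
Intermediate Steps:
$N{\left(W,U \right)} = -1$ ($N{\left(W,U \right)} = \left(- \frac{1}{4}\right) 4 = -1$)
$x{\left(n,r \right)} = 0$
$M{\left(L,X \right)} = 8 + \frac{\left(L + X\right)^{2}}{6}$ ($M{\left(L,X \right)} = 8 + \frac{\left(X + L\right)^{2}}{6} = 8 + \frac{\left(L + X\right)^{2}}{6}$)
$E{\left(w,y \right)} = -13$ ($E{\left(w,y \right)} = 0 y - 13 = 0 - 13 = -13$)
$\sqrt{E{\left(N{\left(1,2 \right)},M{\left(0,-2 \right)} \right)} - 11} = \sqrt{-13 - 11} = \sqrt{-24} = 2 i \sqrt{6}$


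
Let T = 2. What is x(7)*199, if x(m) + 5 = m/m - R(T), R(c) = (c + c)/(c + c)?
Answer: -995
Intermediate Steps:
R(c) = 1 (R(c) = (2*c)/((2*c)) = (2*c)*(1/(2*c)) = 1)
x(m) = -5 (x(m) = -5 + (m/m - 1*1) = -5 + (1 - 1) = -5 + 0 = -5)
x(7)*199 = -5*199 = -995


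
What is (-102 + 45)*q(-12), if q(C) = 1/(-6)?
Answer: 19/2 ≈ 9.5000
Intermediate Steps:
q(C) = -⅙
(-102 + 45)*q(-12) = (-102 + 45)*(-⅙) = -57*(-⅙) = 19/2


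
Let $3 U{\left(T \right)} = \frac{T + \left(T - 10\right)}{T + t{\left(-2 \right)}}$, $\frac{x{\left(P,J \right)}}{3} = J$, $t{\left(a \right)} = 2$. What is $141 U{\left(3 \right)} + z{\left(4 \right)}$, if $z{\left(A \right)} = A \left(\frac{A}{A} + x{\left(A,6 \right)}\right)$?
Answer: $\frac{192}{5} \approx 38.4$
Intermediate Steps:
$x{\left(P,J \right)} = 3 J$
$z{\left(A \right)} = 19 A$ ($z{\left(A \right)} = A \left(\frac{A}{A} + 3 \cdot 6\right) = A \left(1 + 18\right) = A 19 = 19 A$)
$U{\left(T \right)} = \frac{-10 + 2 T}{3 \left(2 + T\right)}$ ($U{\left(T \right)} = \frac{\left(T + \left(T - 10\right)\right) \frac{1}{T + 2}}{3} = \frac{\left(T + \left(-10 + T\right)\right) \frac{1}{2 + T}}{3} = \frac{\left(-10 + 2 T\right) \frac{1}{2 + T}}{3} = \frac{\frac{1}{2 + T} \left(-10 + 2 T\right)}{3} = \frac{-10 + 2 T}{3 \left(2 + T\right)}$)
$141 U{\left(3 \right)} + z{\left(4 \right)} = 141 \frac{2 \left(-5 + 3\right)}{3 \left(2 + 3\right)} + 19 \cdot 4 = 141 \cdot \frac{2}{3} \cdot \frac{1}{5} \left(-2\right) + 76 = 141 \left(- \frac{4}{15}\right) + 76 = - \frac{188}{5} + 76 = \frac{192}{5}$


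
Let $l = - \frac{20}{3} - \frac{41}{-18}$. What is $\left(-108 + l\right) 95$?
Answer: $- \frac{192185}{18} \approx -10677.0$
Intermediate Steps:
$l = - \frac{79}{18}$ ($l = \left(-20\right) \frac{1}{3} - - \frac{41}{18} = - \frac{20}{3} + \frac{41}{18} = - \frac{79}{18} \approx -4.3889$)
$\left(-108 + l\right) 95 = \left(-108 - \frac{79}{18}\right) 95 = \left(- \frac{2023}{18}\right) 95 = - \frac{192185}{18}$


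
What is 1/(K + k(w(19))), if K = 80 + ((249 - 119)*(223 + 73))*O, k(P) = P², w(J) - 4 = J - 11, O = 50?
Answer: 1/1924224 ≈ 5.1969e-7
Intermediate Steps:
w(J) = -7 + J (w(J) = 4 + (J - 11) = 4 + (-11 + J) = -7 + J)
K = 1924080 (K = 80 + ((249 - 119)*(223 + 73))*50 = 80 + (130*296)*50 = 80 + 38480*50 = 80 + 1924000 = 1924080)
1/(K + k(w(19))) = 1/(1924080 + (-7 + 19)²) = 1/(1924080 + 12²) = 1/(1924080 + 144) = 1/1924224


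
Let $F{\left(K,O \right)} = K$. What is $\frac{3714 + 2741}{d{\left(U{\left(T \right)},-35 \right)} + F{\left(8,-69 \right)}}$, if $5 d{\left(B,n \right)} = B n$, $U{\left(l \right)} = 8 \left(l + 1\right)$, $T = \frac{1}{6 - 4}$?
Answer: $- \frac{6455}{76} \approx -84.934$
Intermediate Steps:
$T = \frac{1}{2} \approx 0.5$
$U{\left(l \right)} = 8 + 8 l$ ($U{\left(l \right)} = 8 \left(1 + l\right) = 8 + 8 l$)
$d{\left(B,n \right)} = \frac{B n}{5}$
$\frac{3714 + 2741}{d{\left(U{\left(T \right)},-35 \right)} + F{\left(8,-69 \right)}} = \frac{3714 + 2741}{\frac{1}{5} \left(8 + 8 \cdot \frac{1}{2}\right) \left(-35\right) + 8} = \frac{6455}{\frac{1}{5} \left(8 + 4\right) \left(-35\right) + 8} = \frac{6455}{\frac{1}{5} \cdot 12 \left(-35\right) + 8} = \frac{6455}{-84 + 8} = \frac{6455}{-76} = 6455 \left(- \frac{1}{76}\right) = - \frac{6455}{76}$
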